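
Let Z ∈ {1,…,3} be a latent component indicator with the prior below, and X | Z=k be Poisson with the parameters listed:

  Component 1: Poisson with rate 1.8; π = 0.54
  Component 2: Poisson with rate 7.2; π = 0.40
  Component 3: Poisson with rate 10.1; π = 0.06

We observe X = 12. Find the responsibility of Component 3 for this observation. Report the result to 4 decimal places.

0.3239

Posterior ∝ prior × likelihood, so P(k | x) ∝ w_k f_k(x); normalise over all components.
Evaluate each component's likelihood at the observed value:
  L_1 = 3.99211e-07
  L_2 = 0.0302505
  L_3 = 0.0966374
Unnormalised posteriors:
  w_1·L_1 = 0.54 × 3.99211e-07 = 2.15574e-07
  w_2·L_2 = 0.40 × 0.0302505 = 0.0121002
  w_3·L_3 = 0.06 × 0.0966374 = 0.00579824
Denominator: 2.15574e-07 + 0.0121002 + 0.00579824 = 0.0178987
Responsibility of Component 3: 0.00579824 / 0.0178987 ≈ 0.3239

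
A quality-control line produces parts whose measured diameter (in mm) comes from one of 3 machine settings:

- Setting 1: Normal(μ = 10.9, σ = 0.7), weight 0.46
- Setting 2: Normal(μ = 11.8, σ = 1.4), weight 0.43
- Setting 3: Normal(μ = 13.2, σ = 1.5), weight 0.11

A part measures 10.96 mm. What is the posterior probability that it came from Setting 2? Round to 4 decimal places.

0.2743

Posterior ∝ prior × likelihood, so P(k | x) ∝ P(Z=k) f_k(x); normalise over all components.
Component likelihoods at x = 10.96 mm:
  f_1 = 0.567828
  f_2 = 0.238018
  f_3 = 0.0872109
Multiply by the mixture weights:
  P(Z=1)·f_1 = 0.46 × 0.567828 = 0.261201
  P(Z=2)·f_2 = 0.43 × 0.238018 = 0.102348
  P(Z=3)·f_3 = 0.11 × 0.0872109 = 0.0095932
Evidence: 0.261201 + 0.102348 + 0.0095932 = 0.373142
P(Setting 2 | data) ≈ 0.2743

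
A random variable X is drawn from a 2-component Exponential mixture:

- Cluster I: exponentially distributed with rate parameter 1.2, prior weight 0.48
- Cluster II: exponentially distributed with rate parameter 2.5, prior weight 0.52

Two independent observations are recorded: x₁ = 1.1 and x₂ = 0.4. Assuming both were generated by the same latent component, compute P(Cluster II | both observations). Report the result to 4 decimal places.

Posterior ∝ prior × likelihood, so P(k | x) ∝ P(Z=k) f_k(x); normalise over all components.
Since both observations come from the same component, the likelihood for component k is f_k(x₁)·f_k(x₂).
  L_I = [1.2·e^(−1.2·1.1) = 1.2·e^(−1.3200) = 0.320562] × [0.74254] = 0.23803
  L_II = [2.5·e^(−2.5·1.1) = 2.5·e^(−2.7500) = 0.15982] × [0.919699] = 0.146986
Unnormalised posteriors:
  P(Z=I)·L_I = 0.48 × 0.23803 = 0.114255
  P(Z=II)·L_II = 0.52 × 0.146986 = 0.0764327
Marginal: 0.114255 + 0.0764327 = 0.190687
P(Cluster II | x) ≈ 0.4008

0.4008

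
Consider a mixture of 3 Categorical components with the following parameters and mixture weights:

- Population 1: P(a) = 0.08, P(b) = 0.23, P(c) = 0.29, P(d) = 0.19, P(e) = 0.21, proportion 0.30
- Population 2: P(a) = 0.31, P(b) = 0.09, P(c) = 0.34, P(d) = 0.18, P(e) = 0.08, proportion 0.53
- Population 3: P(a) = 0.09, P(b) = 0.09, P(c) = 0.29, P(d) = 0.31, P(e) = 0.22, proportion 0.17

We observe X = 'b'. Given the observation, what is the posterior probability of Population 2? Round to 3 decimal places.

Apply Bayes' rule: the posterior for each component is proportional to its prior times its likelihood at x.
Component likelihoods at x = 'b':
  L_1 = 0.23
  L_2 = 0.09
  L_3 = 0.09
Weight by the priors:
  w_1·L_1 = 0.30 × 0.23 = 0.069
  w_2·L_2 = 0.53 × 0.09 = 0.0477
  w_3·L_3 = 0.17 × 0.09 = 0.0153
Marginal: 0.069 + 0.0477 + 0.0153 = 0.132
P(Population 2 | x) ≈ 0.361

0.361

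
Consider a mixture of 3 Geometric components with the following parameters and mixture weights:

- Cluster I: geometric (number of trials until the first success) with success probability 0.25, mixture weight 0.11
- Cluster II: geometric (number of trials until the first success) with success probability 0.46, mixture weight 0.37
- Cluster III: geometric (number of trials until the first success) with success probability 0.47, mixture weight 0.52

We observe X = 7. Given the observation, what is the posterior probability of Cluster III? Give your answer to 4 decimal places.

Posterior ∝ prior × likelihood, so P(k | x) ∝ P(Z=k) f_k(x); normalise over all components.
Evaluate each component's likelihood at the observed value:
  L_I = 0.25·(1−0.25)^6 = 0.25·0.177979 = 0.0444946
  L_II = 0.46·(1−0.46)^6 = 0.46·0.0247949 = 0.0114057
  L_III = 0.47·(1−0.47)^6 = 0.47·0.0221644 = 0.0104172
Unnormalised posteriors:
  P(Z=I)·L_I = 0.11 × 0.0444946 = 0.00489441
  P(Z=II)·L_II = 0.37 × 0.0114057 = 0.00422009
  P(Z=III)·L_III = 0.52 × 0.0104172 = 0.00541697
Marginal: 0.00489441 + 0.00422009 + 0.00541697 = 0.0145315
P(Cluster III | data) ≈ 0.3728

0.3728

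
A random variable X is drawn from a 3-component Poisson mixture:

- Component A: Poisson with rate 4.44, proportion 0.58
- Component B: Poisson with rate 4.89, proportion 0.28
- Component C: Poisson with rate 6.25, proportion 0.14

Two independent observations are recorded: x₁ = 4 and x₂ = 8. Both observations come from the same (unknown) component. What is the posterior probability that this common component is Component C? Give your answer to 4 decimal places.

0.1941

Apply Bayes' rule: the posterior for each component is proportional to its prior times its likelihood at x.
Since both observations come from the same component, the likelihood for component k is f_k(x₁)·f_k(x₂).
  p_A = [e^(−4.44)·4.44^4/4! = 0.191009] × [0.0441851] = 0.00843974
  p_B = [e^(−4.89)·4.89^4/4! = 0.179194] × [0.0609888] = 0.0109289
  p_C = [e^(−6.25)·6.25^4/4! = 0.122735] × [0.111475] = 0.0136819
Prior × likelihood for each component:
  π_A·p_A = 0.58 × 0.00843974 = 0.00489505
  π_B·p_B = 0.28 × 0.0109289 = 0.00306008
  π_C·p_C = 0.14 × 0.0136819 = 0.00191547
Sum: 0.00489505 + 0.00306008 + 0.00191547 = 0.0098706
P(Component C | data) ≈ 0.1941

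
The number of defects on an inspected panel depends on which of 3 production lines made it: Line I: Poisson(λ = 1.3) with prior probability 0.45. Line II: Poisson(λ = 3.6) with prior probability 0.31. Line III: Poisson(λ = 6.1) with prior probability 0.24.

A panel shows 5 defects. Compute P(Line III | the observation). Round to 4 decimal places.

The responsibility of component k is w_k f_k(x) divided by Σ_j w_j f_j(x).
Component likelihoods at x = 5 defects:
  L_I = e^(−1.3)·1.3^5/5! = 0.00843243
  L_II = e^(−3.6)·3.6^5/5! = 0.13768
  L_III = e^(−6.1)·6.1^5/5! = 0.15786
Prior × likelihood for each component:
  w_I·L_I = 0.45 × 0.00843243 = 0.00379459
  w_II·L_II = 0.31 × 0.13768 = 0.0426808
  w_III·L_III = 0.24 × 0.15786 = 0.0378864
Denominator: 0.00379459 + 0.0426808 + 0.0378864 = 0.0843618
Responsibility of Line III: 0.0378864 / 0.0843618 ≈ 0.4491

0.4491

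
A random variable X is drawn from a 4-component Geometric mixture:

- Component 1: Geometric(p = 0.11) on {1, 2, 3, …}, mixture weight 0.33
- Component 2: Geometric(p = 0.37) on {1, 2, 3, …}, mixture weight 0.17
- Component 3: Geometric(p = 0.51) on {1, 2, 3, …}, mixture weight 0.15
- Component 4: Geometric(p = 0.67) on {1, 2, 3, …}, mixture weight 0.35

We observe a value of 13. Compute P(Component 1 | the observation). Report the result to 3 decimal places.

0.972

By Bayes' theorem, P(k | x) = π_k f_k(x) / Σ_j π_j f_j(x).
Component likelihoods at x = 13:
  f_1 = 0.0271689
  f_2 = 0.0014464
  f_3 = 9.77064e-05
  f_4 = 1.11749e-06
Unnormalised posteriors:
  π_1·f_1 = 0.33 × 0.0271689 = 0.00896575
  π_2·f_2 = 0.17 × 0.0014464 = 0.000245888
  π_3·f_3 = 0.15 × 9.77064e-05 = 1.4656e-05
  π_4·f_4 = 0.35 × 1.11749e-06 = 3.9112e-07
Marginal: 0.00896575 + 0.000245888 + 1.4656e-05 + 3.9112e-07 = 0.00922669
P(Component 1 | x) ≈ 0.972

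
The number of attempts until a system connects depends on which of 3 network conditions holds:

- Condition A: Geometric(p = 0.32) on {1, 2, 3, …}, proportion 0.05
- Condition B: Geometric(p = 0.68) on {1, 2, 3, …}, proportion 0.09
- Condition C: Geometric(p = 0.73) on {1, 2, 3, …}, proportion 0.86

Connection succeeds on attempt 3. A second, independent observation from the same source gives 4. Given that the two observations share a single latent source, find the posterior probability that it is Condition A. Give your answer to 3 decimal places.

0.483

Apply Bayes' rule: the posterior for each component is proportional to its prior times its likelihood at x.
Since both observations come from the same component, the likelihood for component k is f_k(x₁)·f_k(x₂).
  f_A = [0.32·(1−0.32)^2 = 0.32·0.4624 = 0.147968] × [0.100618] = 0.0148883
  f_B = [0.68·(1−0.68)^2 = 0.68·0.1024 = 0.069632] × [0.0222822] = 0.00155156
  f_C = [0.73·(1−0.73)^2 = 0.73·0.0729 = 0.053217] × [0.0143686] = 0.000764653
Unnormalised posteriors:
  w_A·f_A = 0.05 × 0.0148883 = 0.000744414
  w_B·f_B = 0.09 × 0.00155156 = 0.00013964
  w_C·f_C = 0.86 × 0.000764653 = 0.000657602
Denominator: 0.000744414 + 0.00013964 + 0.000657602 = 0.00154166
So the posterior for Condition A is 0.000744414 / 0.00154166 ≈ 0.483.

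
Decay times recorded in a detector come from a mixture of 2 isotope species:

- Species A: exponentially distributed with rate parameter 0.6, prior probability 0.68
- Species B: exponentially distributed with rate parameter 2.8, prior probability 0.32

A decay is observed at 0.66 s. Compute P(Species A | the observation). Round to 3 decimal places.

Posterior ∝ prior × likelihood, so P(k | x) ∝ w_k f_k(x); normalise over all components.
Component likelihoods at x = 0.66 s:
  L_A = 0.6·e^(−0.6·0.66) = 0.6·e^(−0.3960) = 0.403804
  L_B = 2.8·e^(−2.8·0.66) = 2.8·e^(−1.8480) = 0.441145
Unnormalised posteriors:
  w_A·L_A = 0.68 × 0.403804 = 0.274587
  w_B·L_B = 0.32 × 0.441145 = 0.141167
Denominator: 0.274587 + 0.141167 = 0.415753
Responsibility of Species A: 0.274587 / 0.415753 ≈ 0.660

0.660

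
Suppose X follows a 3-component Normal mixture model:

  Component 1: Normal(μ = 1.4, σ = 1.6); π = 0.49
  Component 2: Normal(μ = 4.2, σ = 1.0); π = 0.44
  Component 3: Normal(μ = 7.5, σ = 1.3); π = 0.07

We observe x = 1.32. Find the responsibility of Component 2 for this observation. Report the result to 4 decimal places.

0.0222

The responsibility of component k is w_k f_k(x) divided by Σ_j w_j f_j(x).
Normal densities:
  p_1 = (1/(1.6·√(2π)))·exp(−(1.32−1.4)²/(2·1.6²)) = 0.249339·exp(-0.00125) = 0.249027
  p_2 = (1/(1.0·√(2π)))·exp(−(1.32−4.2)²/(2·1.0²)) = 0.398942·exp(-4.14720) = 0.00630673
  p_3 = (1/(1.3·√(2π)))·exp(−(1.32−7.5)²/(2·1.3²)) = 0.306879·exp(-11.29953) = 3.79878e-06
Multiply by the mixture weights:
  w_1·p_1 = 0.49 × 0.249027 = 0.122023
  w_2·p_2 = 0.44 × 0.00630673 = 0.00277496
  w_3·p_3 = 0.07 × 3.79878e-06 = 2.65915e-07
Sum: 0.122023 + 0.00277496 + 2.65915e-07 = 0.124799
So the posterior for Component 2 is 0.00277496 / 0.124799 ≈ 0.0222.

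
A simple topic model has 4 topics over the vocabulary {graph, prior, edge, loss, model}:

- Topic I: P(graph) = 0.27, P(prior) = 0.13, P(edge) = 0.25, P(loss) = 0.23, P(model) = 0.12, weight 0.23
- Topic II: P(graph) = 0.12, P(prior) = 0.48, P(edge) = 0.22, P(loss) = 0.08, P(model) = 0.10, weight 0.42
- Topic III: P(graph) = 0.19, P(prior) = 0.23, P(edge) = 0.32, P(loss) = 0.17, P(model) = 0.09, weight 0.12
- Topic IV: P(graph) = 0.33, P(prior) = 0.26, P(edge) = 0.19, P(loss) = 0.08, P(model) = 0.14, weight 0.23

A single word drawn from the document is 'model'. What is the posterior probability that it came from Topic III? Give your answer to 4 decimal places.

By Bayes' theorem, P(k | x) = P(Z=k) f_k(x) / Σ_j P(Z=j) f_j(x).
Component likelihoods at x = 'model':
  f_I = 0.12
  f_II = 0.1
  f_III = 0.09
  f_IV = 0.14
Unnormalised posteriors:
  P(Z=I)·f_I = 0.23 × 0.12 = 0.0276
  P(Z=II)·f_II = 0.42 × 0.1 = 0.042
  P(Z=III)·f_III = 0.12 × 0.09 = 0.0108
  P(Z=IV)·f_IV = 0.23 × 0.14 = 0.0322
Sum: 0.0276 + 0.042 + 0.0108 + 0.0322 = 0.1126
Responsibility of Topic III: 0.0108 / 0.1126 ≈ 0.0959

0.0959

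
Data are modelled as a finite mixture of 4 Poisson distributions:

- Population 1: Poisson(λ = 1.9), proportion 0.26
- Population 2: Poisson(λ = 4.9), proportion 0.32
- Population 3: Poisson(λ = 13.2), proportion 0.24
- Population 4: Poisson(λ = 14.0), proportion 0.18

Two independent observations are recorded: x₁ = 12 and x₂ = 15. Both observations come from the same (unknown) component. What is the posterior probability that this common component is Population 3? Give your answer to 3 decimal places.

0.574

P(component k | x) = π_k·f_k(x) / marginal(x), where marginal(x) = Σ_j π_j·f_j(x).
Since both observations come from the same component, the likelihood for component k is f_k(x₁)·f_k(x₂).
  L_1 = [6.91109e-07] × [1.73638e-09] = 1.20003e-15
  L_2 = [0.00297833] × [0.000128351] = 3.82271e-07
  L_3 = [0.108109] × [0.0910798] = 0.00984658
  L_4 = [0.0984185] × [0.0989232] = 0.00973587
Unnormalised posteriors:
  π_1·L_1 = 0.26 × 1.20003e-15 = 3.12007e-16
  π_2·L_2 = 0.32 × 3.82271e-07 = 1.22327e-07
  π_3·L_3 = 0.24 × 0.00984658 = 0.00236318
  π_4·L_4 = 0.18 × 0.00973587 = 0.00175246
Normaliser: 3.12007e-16 + 1.22327e-07 + 0.00236318 + 0.00175246 = 0.00411576
So the posterior for Population 3 is 0.00236318 / 0.00411576 ≈ 0.574.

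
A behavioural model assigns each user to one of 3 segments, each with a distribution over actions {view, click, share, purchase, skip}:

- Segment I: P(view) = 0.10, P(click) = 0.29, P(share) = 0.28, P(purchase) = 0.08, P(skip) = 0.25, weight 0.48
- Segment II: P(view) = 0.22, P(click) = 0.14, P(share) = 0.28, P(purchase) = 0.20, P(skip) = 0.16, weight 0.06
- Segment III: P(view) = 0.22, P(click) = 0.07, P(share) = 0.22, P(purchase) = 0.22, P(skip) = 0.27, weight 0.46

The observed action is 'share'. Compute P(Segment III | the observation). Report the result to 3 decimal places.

Posterior ∝ prior × likelihood, so P(k | x) ∝ π_k f_k(x); normalise over all components.
Component likelihoods at x = 'share':
  p_I = P(share | comp) = 0.28
  p_II = P(share | comp) = 0.28
  p_III = P(share | comp) = 0.22
Unnormalised posteriors:
  π_I·p_I = 0.48 × 0.28 = 0.1344
  π_II·p_II = 0.06 × 0.28 = 0.0168
  π_III·p_III = 0.46 × 0.22 = 0.1012
Evidence: 0.1344 + 0.0168 + 0.1012 = 0.2524
Responsibility of Segment III: 0.1012 / 0.2524 ≈ 0.401

0.401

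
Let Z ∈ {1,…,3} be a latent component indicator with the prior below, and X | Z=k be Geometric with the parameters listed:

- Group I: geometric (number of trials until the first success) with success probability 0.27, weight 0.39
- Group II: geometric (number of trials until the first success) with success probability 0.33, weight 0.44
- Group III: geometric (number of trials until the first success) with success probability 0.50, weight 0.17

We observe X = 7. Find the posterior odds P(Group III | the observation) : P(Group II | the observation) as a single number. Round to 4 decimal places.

The posterior odds equal the prior odds times the likelihood ratio: (P(Z=i)/P(Z=j))·(f_i(x)/f_j(x)).
Component likelihoods at x = 7:
  L_I = 0.27·(1−0.27)^6 = 0.27·0.151334 = 0.0408602
  L_II = 0.33·(1−0.33)^6 = 0.33·0.0904584 = 0.0298513
  L_III = 0.50·(1−0.50)^6 = 0.50·0.015625 = 0.0078125
Posterior odds = (P(Z=III)·L_III) / (P(Z=II)·L_II) = (0.17·0.0078125) / (0.44·0.0298513) = 0.00132813 / 0.0131346 ≈ 0.1011

0.1011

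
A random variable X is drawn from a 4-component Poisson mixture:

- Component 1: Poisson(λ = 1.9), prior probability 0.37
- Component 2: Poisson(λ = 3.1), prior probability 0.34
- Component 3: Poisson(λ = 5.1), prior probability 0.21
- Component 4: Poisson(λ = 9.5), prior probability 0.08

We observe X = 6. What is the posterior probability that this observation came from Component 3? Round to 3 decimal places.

0.522

Posterior ∝ prior × likelihood, so P(k | x) ∝ π_k f_k(x); normalise over all components.
Poisson probabilities:
  L_1 = 0.00977304
  L_2 = 0.0555296
  L_3 = 0.149
  L_4 = 0.0764208
Weight by the priors:
  π_1·L_1 = 0.37 × 0.00977304 = 0.00361602
  π_2·L_2 = 0.34 × 0.0555296 = 0.0188801
  π_3·L_3 = 0.21 × 0.149 = 0.03129
  π_4·L_4 = 0.08 × 0.0764208 = 0.00611366
Marginal: 0.00361602 + 0.0188801 + 0.03129 + 0.00611366 = 0.0598998
Responsibility of Component 3: 0.03129 / 0.0598998 ≈ 0.522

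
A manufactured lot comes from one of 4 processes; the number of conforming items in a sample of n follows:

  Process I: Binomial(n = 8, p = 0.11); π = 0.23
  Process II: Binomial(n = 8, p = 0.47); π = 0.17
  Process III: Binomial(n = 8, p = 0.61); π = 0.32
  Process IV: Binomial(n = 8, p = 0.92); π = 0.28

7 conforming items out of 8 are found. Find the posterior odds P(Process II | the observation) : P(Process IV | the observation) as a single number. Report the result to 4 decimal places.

Since P(k|x) ∝ π_k f_k(x), the posterior odds are π_i f_i(x) / (π_j f_j(x)).
Evaluate each component's likelihood at the observed value:
  f_I = C(8,7)·0.11^7·0.89^1 = 8·1.94872e-07·0.89 = 1.38749e-06
  f_II = C(8,7)·0.47^7·0.53^1 = 8·0.00506623·0.53 = 0.0214808
  f_III = C(8,7)·0.61^7·0.39^1 = 8·0.0314274·0.39 = 0.0980536
  f_IV = C(8,7)·0.92^7·0.08^1 = 8·0.557847·0.08 = 0.357022
Posterior odds = (π_II·f_II) / (π_IV·f_IV) = (0.17·0.0214808) / (0.28·0.357022) = 0.00365174 / 0.0999661 ≈ 0.0365

0.0365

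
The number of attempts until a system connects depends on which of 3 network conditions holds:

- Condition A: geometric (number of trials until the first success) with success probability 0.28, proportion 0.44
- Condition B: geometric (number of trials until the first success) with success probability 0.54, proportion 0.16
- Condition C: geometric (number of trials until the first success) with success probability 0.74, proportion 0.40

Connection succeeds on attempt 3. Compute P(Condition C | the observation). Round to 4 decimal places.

0.1959

P(component k | x) = P(Z=k)·f_k(x) / marginal(x), where marginal(x) = Σ_j P(Z=j)·f_j(x).
Evaluate each component's likelihood at the observed value:
  L_A = 0.145152
  L_B = 0.114264
  L_C = 0.050024
Unnormalised posteriors:
  P(Z=A)·L_A = 0.44 × 0.145152 = 0.0638669
  P(Z=B)·L_B = 0.16 × 0.114264 = 0.0182822
  P(Z=C)·L_C = 0.40 × 0.050024 = 0.0200096
Denominator: 0.0638669 + 0.0182822 + 0.0200096 = 0.102159
P(Condition C | data) ≈ 0.1959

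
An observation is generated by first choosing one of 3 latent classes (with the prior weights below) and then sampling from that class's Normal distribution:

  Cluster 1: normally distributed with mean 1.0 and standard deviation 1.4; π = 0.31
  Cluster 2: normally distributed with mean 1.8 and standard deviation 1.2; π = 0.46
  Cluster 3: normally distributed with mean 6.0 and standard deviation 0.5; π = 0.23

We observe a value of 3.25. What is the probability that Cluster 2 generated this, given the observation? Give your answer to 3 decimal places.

The responsibility of component k is w_k f_k(x) divided by Σ_j w_j f_j(x).
Component likelihoods at x = 3.25:
  p_1 = (1/(1.4·√(2π)))·exp(−(3.25−1.0)²/(2·1.4²)) = 0.284959·exp(-1.29145) = 0.0783268
  p_2 = (1/(1.2·√(2π)))·exp(−(3.25−1.8)²/(2·1.2²)) = 0.332452·exp(-0.73003) = 0.160206
  p_3 = (1/(0.5·√(2π)))·exp(−(3.25−6.0)²/(2·0.5²)) = 0.797885·exp(-15.12500) = 2.15395e-07
Unnormalised posteriors:
  w_1·p_1 = 0.31 × 0.0783268 = 0.0242813
  w_2·p_2 = 0.46 × 0.160206 = 0.0736948
  w_3·p_3 = 0.23 × 2.15395e-07 = 4.95409e-08
Denominator: 0.0242813 + 0.0736948 + 4.95409e-08 = 0.0979761
P(Cluster 2 | the observation) = 0.0736948 / 0.0979761 ≈ 0.752

0.752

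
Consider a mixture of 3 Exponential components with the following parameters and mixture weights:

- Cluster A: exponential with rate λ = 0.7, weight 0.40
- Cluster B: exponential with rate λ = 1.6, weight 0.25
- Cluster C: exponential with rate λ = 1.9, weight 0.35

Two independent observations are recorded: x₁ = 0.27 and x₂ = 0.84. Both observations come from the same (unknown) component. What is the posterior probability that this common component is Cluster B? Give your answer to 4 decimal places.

Posterior ∝ prior × likelihood, so P(k | x) ∝ P(Z=k) f_k(x); normalise over all components.
Since both observations come from the same component, the likelihood for component k is f_k(x₁)·f_k(x₂).
  p_A = [0.7·e^(−0.7·0.27) = 0.7·e^(−0.1890) = 0.579451] × [0.388806] = 0.225294
  p_B = [1.6·e^(−1.6·0.27) = 1.6·e^(−0.4320) = 1.03874] × [0.417281] = 0.433444
  p_C = [1.9·e^(−1.9·0.27) = 1.9·e^(−0.5130) = 1.13752] × [0.385141] = 0.438107
Multiply by the mixture weights:
  P(Z=A)·p_A = 0.40 × 0.225294 = 0.0901175
  P(Z=B)·p_B = 0.25 × 0.433444 = 0.108361
  P(Z=C)·p_C = 0.35 × 0.438107 = 0.153337
Marginal: 0.0901175 + 0.108361 + 0.153337 = 0.351816
P(Cluster B | data) = 0.108361 / 0.351816 ≈ 0.3080

0.3080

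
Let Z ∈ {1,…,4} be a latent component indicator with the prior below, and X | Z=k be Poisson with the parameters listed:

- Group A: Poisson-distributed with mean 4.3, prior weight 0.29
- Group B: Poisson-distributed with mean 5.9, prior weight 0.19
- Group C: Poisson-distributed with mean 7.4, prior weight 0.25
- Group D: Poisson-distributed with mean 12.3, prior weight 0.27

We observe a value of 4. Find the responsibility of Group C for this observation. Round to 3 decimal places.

0.186

The responsibility of component k is π_k f_k(x) divided by Σ_j π_j f_j(x).
Component likelihoods at x = 4:
  f_A = e^(−4.3)·4.3^4/4! = 0.193284
  f_B = e^(−5.9)·5.9^4/4! = 0.138312
  f_C = e^(−7.4)·7.4^4/4! = 0.0763724
  f_D = e^(−12.3)·12.3^4/4! = 0.00434097
Weight by the priors:
  π_A·f_A = 0.29 × 0.193284 = 0.0560524
  π_B·f_B = 0.19 × 0.138312 = 0.0262792
  π_C·f_C = 0.25 × 0.0763724 = 0.0190931
  π_D·f_D = 0.27 × 0.00434097 = 0.00117206
Normaliser: 0.0560524 + 0.0262792 + 0.0190931 + 0.00117206 = 0.102597
P(Group C | data) ≈ 0.186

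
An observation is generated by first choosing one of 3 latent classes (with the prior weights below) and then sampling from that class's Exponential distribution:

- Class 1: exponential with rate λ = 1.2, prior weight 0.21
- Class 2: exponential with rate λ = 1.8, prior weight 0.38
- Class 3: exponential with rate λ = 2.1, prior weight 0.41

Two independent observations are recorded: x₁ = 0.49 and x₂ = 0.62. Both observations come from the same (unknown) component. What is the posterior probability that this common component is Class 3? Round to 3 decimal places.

By Bayes' theorem, P(k | x) = π_k f_k(x) / Σ_j π_j f_j(x).
Since both observations come from the same component, the likelihood for component k is f_k(x₁)·f_k(x₂).
  L_1 = [0.666524] × [0.570251] = 0.380086
  L_2 = [0.745118] × [0.589658] = 0.439364
  L_3 = [0.750465] × [0.571173] = 0.428645
Weight by the priors:
  π_1·L_1 = 0.21 × 0.380086 = 0.0798181
  π_2·L_2 = 0.38 × 0.439364 = 0.166958
  π_3·L_3 = 0.41 × 0.428645 = 0.175745
Marginal: 0.0798181 + 0.166958 + 0.175745 = 0.422521
P(Class 3 | x₁, x₂) ≈ 0.416

0.416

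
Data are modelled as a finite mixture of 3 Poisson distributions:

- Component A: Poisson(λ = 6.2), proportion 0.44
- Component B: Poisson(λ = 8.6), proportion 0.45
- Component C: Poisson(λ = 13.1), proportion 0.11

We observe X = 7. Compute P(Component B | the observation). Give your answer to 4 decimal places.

0.4667

By Bayes' theorem, P(k | x) = w_k f_k(x) / Σ_j w_j f_j(x).
Component likelihoods at x = 7:
  p_A = e^(−6.2)·6.2^7/7! = 0.141803
  p_B = e^(−8.6)·8.6^7/7! = 0.127094
  p_C = e^(−13.1)·13.1^7/7! = 0.0268665
Prior × likelihood for each component:
  w_A·p_A = 0.44 × 0.141803 = 0.0623933
  w_B·p_B = 0.45 × 0.127094 = 0.0571924
  w_C·p_C = 0.11 × 0.0268665 = 0.00295531
Normaliser: 0.0623933 + 0.0571924 + 0.00295531 = 0.122541
Responsibility of Component B: 0.0571924 / 0.122541 ≈ 0.4667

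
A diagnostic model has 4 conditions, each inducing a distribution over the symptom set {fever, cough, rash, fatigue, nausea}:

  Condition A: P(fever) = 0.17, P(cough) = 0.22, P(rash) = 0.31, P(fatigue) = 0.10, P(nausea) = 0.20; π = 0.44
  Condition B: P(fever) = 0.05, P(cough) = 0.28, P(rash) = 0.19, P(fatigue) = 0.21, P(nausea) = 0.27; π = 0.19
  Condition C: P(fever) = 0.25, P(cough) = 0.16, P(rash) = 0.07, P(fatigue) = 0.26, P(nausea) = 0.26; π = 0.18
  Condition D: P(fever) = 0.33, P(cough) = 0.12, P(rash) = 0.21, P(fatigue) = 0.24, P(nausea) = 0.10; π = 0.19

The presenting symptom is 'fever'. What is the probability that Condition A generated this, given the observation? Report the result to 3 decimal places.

0.390

P(component k | x) = w_k·f_k(x) / marginal(x), where marginal(x) = Σ_j w_j·f_j(x).
Categorical probabilities:
  L_A = P(fever | comp) = 0.17
  L_B = P(fever | comp) = 0.05
  L_C = P(fever | comp) = 0.25
  L_D = P(fever | comp) = 0.33
Unnormalised posteriors:
  w_A·L_A = 0.44 × 0.17 = 0.0748
  w_B·L_B = 0.19 × 0.05 = 0.0095
  w_C·L_C = 0.18 × 0.25 = 0.045
  w_D·L_D = 0.19 × 0.33 = 0.0627
Denominator: 0.0748 + 0.0095 + 0.045 + 0.0627 = 0.192
P(Condition A | x) ≈ 0.390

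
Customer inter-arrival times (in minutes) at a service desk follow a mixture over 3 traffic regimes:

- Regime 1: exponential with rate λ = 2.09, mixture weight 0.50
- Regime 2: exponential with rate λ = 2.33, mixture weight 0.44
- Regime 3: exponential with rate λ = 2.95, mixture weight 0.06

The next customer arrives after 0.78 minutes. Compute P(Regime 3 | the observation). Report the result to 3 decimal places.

P(component k | x) = P(Z=k)·f_k(x) / marginal(x), where marginal(x) = Σ_j P(Z=j)·f_j(x).
Component likelihoods at x = 0.78 minutes:
  L_1 = 0.409411
  L_2 = 0.378503
  L_3 = 0.295468
Weight by the priors:
  P(Z=1)·L_1 = 0.50 × 0.409411 = 0.204705
  P(Z=2)·L_2 = 0.44 × 0.378503 = 0.166541
  P(Z=3)·L_3 = 0.06 × 0.295468 = 0.0177281
Evidence: 0.204705 + 0.166541 + 0.0177281 = 0.388975
So the posterior for Regime 3 is 0.0177281 / 0.388975 ≈ 0.046.

0.046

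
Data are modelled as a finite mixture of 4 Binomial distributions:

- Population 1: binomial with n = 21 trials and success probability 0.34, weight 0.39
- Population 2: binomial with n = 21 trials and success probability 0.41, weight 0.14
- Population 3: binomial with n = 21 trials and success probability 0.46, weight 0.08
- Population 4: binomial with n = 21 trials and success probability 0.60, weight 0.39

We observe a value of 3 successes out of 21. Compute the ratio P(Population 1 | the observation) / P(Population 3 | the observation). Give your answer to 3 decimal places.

72.919

Only the two components matter; the odds are (π_i f_i(x)) / (π_j f_j(x)).
Evaluate each component's likelihood at the observed value:
  f_1 = 0.0295175
  f_2 = 0.00687922
  f_3 = 0.00197339
  f_4 = 1.97417e-05
0.0115118 / 0.000157871 ≈ 72.919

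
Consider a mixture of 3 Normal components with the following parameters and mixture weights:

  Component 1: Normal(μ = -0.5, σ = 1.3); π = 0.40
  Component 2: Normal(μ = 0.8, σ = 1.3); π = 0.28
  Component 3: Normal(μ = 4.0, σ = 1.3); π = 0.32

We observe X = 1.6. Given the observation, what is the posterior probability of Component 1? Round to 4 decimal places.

0.2723

Posterior ∝ prior × likelihood, so P(k | x) ∝ π_k f_k(x); normalise over all components.
Normal densities:
  f_1 = (1/(1.3·√(2π)))·exp(−(1.6−-0.5)²/(2·1.3²)) = 0.306879·exp(-1.30473) = 0.0832392
  f_2 = (1/(1.3·√(2π)))·exp(−(1.6−0.8)²/(2·1.3²)) = 0.306879·exp(-0.18935) = 0.253941
  f_3 = (1/(1.3·√(2π)))·exp(−(1.6−4.0)²/(2·1.3²)) = 0.306879·exp(-1.70414) = 0.05583
Unnormalised posteriors:
  π_1·f_1 = 0.40 × 0.0832392 = 0.0332957
  π_2·f_2 = 0.28 × 0.253941 = 0.0711036
  π_3·f_3 = 0.32 × 0.05583 = 0.0178656
Denominator: 0.0332957 + 0.0711036 + 0.0178656 = 0.122265
P(Component 1 | data) ≈ 0.2723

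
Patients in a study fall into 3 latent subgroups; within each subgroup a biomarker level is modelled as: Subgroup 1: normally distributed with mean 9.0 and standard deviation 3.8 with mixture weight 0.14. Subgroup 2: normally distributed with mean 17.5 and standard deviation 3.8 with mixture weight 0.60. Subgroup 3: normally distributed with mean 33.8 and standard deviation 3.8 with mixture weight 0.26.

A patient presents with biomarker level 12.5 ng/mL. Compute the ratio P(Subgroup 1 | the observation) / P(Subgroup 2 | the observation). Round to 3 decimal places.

The posterior odds equal the prior odds times the likelihood ratio: (P(Z=i)/P(Z=j))·(f_i(x)/f_j(x)).
Component likelihoods at x = 12.5 ng/mL:
  f_1 = (1/(3.8·√(2π)))·exp(−(12.5−9.0)²/(2·3.8²)) = 0.104985·exp(-0.42417) = 0.068693
  f_2 = (1/(3.8·√(2π)))·exp(−(12.5−17.5)²/(2·3.8²)) = 0.104985·exp(-0.86565) = 0.0441753
  f_3 = (1/(3.8·√(2π)))·exp(−(12.5−33.8)²/(2·3.8²)) = 0.104985·exp(-15.70949) = 1.57973e-08
0.00961701 / 0.0265052 ≈ 0.363

0.363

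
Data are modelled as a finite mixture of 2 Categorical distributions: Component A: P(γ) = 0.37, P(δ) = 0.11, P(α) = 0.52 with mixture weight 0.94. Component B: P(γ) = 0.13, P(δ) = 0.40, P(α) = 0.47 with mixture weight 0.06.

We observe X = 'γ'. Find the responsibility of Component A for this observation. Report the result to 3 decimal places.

P(component k | x) = P(Z=k)·f_k(x) / marginal(x), where marginal(x) = Σ_j P(Z=j)·f_j(x).
Categorical probabilities:
  p_A = P(γ | comp) = 0.37
  p_B = P(γ | comp) = 0.13
Multiply by the mixture weights:
  P(Z=A)·p_A = 0.94 × 0.37 = 0.3478
  P(Z=B)·p_B = 0.06 × 0.13 = 0.0078
Normaliser: 0.3478 + 0.0078 = 0.3556
Responsibility of Component A: 0.3478 / 0.3556 ≈ 0.978

0.978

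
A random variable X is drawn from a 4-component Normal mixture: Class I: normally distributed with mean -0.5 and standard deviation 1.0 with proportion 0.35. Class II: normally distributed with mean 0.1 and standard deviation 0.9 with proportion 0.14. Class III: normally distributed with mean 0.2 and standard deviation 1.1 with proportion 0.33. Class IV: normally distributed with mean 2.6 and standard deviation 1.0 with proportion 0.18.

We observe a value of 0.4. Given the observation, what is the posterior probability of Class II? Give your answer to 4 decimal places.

0.2127

P(component k | x) = w_k·f_k(x) / marginal(x), where marginal(x) = Σ_j w_j·f_j(x).
Evaluate each component's likelihood at the observed value:
  L_I = 0.266085
  L_II = 0.419315
  L_III = 0.356729
  L_IV = 0.0354746
Unnormalised posteriors:
  w_I·L_I = 0.35 × 0.266085 = 0.0931298
  w_II·L_II = 0.14 × 0.419315 = 0.0587041
  w_III·L_III = 0.33 × 0.356729 = 0.117721
  w_IV·L_IV = 0.18 × 0.0354746 = 0.00638543
Denominator: 0.0931298 + 0.0587041 + 0.117721 + 0.00638543 = 0.27594
P(Class II | the observation) ≈ 0.2127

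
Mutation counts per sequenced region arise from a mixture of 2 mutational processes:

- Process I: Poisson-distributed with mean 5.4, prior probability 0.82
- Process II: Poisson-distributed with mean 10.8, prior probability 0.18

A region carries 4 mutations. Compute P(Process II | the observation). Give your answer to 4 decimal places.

0.0156

The responsibility of component k is w_k f_k(x) divided by Σ_j w_j f_j(x).
Poisson probabilities:
  L_I = e^(−5.4)·5.4^4/4! = 0.16002
  L_II = e^(−10.8)·10.8^4/4! = 0.0115639
Unnormalised posteriors:
  w_I·L_I = 0.82 × 0.16002 = 0.131216
  w_II·L_II = 0.18 × 0.0115639 = 0.0020815
Marginal: 0.131216 + 0.0020815 = 0.133298
P(Process II | data) = 0.0020815 / 0.133298 ≈ 0.0156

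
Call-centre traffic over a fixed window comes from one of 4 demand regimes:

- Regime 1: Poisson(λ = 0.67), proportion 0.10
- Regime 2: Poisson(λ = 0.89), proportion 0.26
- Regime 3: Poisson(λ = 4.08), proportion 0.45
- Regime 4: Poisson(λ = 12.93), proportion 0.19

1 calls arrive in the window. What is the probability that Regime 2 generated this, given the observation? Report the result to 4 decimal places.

0.5926

Apply Bayes' rule: the posterior for each component is proportional to its prior times its likelihood at x.
Component likelihoods at x = 1 calls:
  L_1 = e^(−0.67)·0.67^1/1! = 0.342845
  L_2 = e^(−0.89)·0.89^1/1! = 0.365484
  L_3 = e^(−4.08)·4.08^1/1! = 0.0689825
  L_4 = e^(−12.93)·12.93^1/1! = 3.13452e-05
Prior × likelihood for each component:
  w_1·L_1 = 0.10 × 0.342845 = 0.0342845
  w_2·L_2 = 0.26 × 0.365484 = 0.0950257
  w_3·L_3 = 0.45 × 0.0689825 = 0.0310421
  w_4·L_4 = 0.19 × 3.13452e-05 = 5.95559e-06
Normaliser: 0.0342845 + 0.0950257 + 0.0310421 + 5.95559e-06 = 0.160358
P(Regime 2 | x) ≈ 0.5926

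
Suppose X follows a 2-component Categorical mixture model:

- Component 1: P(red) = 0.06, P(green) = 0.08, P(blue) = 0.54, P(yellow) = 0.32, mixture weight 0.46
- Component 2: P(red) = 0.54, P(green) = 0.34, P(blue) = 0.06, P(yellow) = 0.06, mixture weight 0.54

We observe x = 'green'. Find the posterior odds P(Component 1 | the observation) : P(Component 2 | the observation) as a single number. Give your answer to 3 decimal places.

0.200

Posterior odds = (w_i f_i(x)) / (w_j f_j(x)); the normalising sum cancels.
Categorical probabilities:
  p_1 = 0.08
  p_2 = 0.34
0.0368 / 0.1836 ≈ 0.200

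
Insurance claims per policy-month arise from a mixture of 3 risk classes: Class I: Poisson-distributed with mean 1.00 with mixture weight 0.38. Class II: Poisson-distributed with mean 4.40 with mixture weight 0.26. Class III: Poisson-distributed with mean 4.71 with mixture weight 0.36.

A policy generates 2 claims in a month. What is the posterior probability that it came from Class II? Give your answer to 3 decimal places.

Apply Bayes' rule: the posterior for each component is proportional to its prior times its likelihood at x.
Evaluate each component's likelihood at the observed value:
  f_I = 0.18394
  f_II = 0.118845
  f_III = 0.0998814
Weight by the priors:
  π_I·f_I = 0.38 × 0.18394 = 0.0698971
  π_II·f_II = 0.26 × 0.118845 = 0.0308996
  π_III·f_III = 0.36 × 0.0998814 = 0.0359573
Sum: 0.0698971 + 0.0308996 + 0.0359573 = 0.136754
P(Class II | 2 claims) = 0.0308996 / 0.136754 ≈ 0.226

0.226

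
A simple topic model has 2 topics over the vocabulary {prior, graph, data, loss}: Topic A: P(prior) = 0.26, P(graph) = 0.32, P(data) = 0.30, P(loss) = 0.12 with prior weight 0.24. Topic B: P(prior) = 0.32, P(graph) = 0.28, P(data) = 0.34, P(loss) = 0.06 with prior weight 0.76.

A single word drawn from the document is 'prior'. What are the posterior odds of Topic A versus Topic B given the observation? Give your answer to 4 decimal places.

0.2566

The posterior odds equal the prior odds times the likelihood ratio: (P(Z=i)/P(Z=j))·(f_i(x)/f_j(x)).
Categorical probabilities:
  L_A = 0.26
  L_B = 0.32
0.0624 / 0.2432 ≈ 0.2566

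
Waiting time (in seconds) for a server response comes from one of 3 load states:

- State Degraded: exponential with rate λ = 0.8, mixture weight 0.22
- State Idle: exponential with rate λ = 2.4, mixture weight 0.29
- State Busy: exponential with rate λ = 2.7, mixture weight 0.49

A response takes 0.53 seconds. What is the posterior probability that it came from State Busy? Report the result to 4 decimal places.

0.5048

P(component k | x) = w_k·f_k(x) / marginal(x), where marginal(x) = Σ_j w_j·f_j(x).
Evaluate each component's likelihood at the observed value:
  p_Degraded = 0.8·e^(−0.8·0.53) = 0.8·e^(−0.4240) = 0.523539
  p_Idle = 2.4·e^(−2.4·0.53) = 2.4·e^(−1.2720) = 0.672649
  p_Busy = 2.7·e^(−2.7·0.53) = 2.7·e^(−1.4310) = 0.645488
Weight by the priors:
  w_Degraded·p_Degraded = 0.22 × 0.523539 = 0.115179
  w_Idle·p_Idle = 0.29 × 0.672649 = 0.195068
  w_Busy·p_Busy = 0.49 × 0.645488 = 0.316289
Normaliser: 0.115179 + 0.195068 + 0.316289 = 0.626536
So the posterior for State Busy is 0.316289 / 0.626536 ≈ 0.5048.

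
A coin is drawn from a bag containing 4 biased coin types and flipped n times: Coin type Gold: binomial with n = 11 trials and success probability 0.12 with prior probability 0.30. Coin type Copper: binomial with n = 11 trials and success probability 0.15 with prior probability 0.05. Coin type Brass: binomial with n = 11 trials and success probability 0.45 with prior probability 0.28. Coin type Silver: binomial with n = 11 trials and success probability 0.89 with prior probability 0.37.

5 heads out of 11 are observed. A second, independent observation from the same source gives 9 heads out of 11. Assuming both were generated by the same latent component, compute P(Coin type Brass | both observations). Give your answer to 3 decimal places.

0.955

Apply Bayes' rule: the posterior for each component is proportional to its prior times its likelihood at x.
Since both observations come from the same component, the likelihood for component k is f_k(x₁)·f_k(x₂).
  f_Gold = [C(11,5)·0.12^5·0.88^6 = 462·2.48832e-05·0.464404 = 0.00533881] × [2.19765e-07] = 1.17328e-09
  f_Copper = [C(11,5)·0.15^5·0.85^6 = 462·7.59375e-05·0.37715 = 0.0132316] × [1.52764e-06] = 2.02131e-08
  f_Brass = [C(11,5)·0.45^5·0.55^6 = 462·0.0184528·0.0276806 = 0.235983] × [0.0125893] = 0.00297085
  f_Silver = [C(11,5)·0.89^5·0.11^6 = 462·0.558406·1.77156e-06 = 0.000457034] × [0.233162] = 0.000106563
Unnormalised posteriors:
  π_Gold·f_Gold = 0.30 × 1.17328e-09 = 3.51985e-10
  π_Copper·f_Copper = 0.05 × 2.02131e-08 = 1.01066e-09
  π_Brass·f_Brass = 0.28 × 0.00297085 = 0.000831839
  π_Silver·f_Silver = 0.37 × 0.000106563 = 3.94283e-05
Denominator: 3.51985e-10 + 1.01066e-09 + 0.000831839 + 3.94283e-05 = 0.000871269
So the posterior for Coin type Brass is 0.000831839 / 0.000871269 ≈ 0.955.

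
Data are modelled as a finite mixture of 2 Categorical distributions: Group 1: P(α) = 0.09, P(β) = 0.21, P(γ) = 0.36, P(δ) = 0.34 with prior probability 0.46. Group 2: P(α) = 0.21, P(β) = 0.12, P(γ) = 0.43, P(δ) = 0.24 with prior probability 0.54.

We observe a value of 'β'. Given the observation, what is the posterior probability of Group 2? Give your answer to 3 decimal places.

Apply Bayes' rule: the posterior for each component is proportional to its prior times its likelihood at x.
Categorical probabilities:
  p_1 = P(β | comp) = 0.21
  p_2 = P(β | comp) = 0.12
Prior × likelihood for each component:
  w_1·p_1 = 0.46 × 0.21 = 0.0966
  w_2·p_2 = 0.54 × 0.12 = 0.0648
Denominator: 0.0966 + 0.0648 = 0.1614
P(Group 2 | 'β') = 0.0648 / 0.1614 ≈ 0.401

0.401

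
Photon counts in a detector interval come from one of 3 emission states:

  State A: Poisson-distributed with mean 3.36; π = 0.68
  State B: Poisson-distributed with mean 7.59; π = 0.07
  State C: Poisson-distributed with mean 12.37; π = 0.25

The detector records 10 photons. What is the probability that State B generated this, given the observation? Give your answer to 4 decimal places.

0.1939

By Bayes' theorem, P(k | x) = w_k f_k(x) / Σ_j w_j f_j(x).
Component likelihoods at x = 10 photons:
  p_A = e^(−3.36)·3.36^10/10! = 0.0017555
  p_B = e^(−7.59)·7.59^10/10! = 0.0883811
  p_C = e^(−12.37)·12.37^10/10! = 0.0981095
Weight by the priors:
  w_A·p_A = 0.68 × 0.0017555 = 0.00119374
  w_B·p_B = 0.07 × 0.0883811 = 0.00618668
  w_C·p_C = 0.25 × 0.0981095 = 0.0245274
Normaliser: 0.00119374 + 0.00618668 + 0.0245274 = 0.0319078
So the posterior for State B is 0.00618668 / 0.0319078 ≈ 0.1939.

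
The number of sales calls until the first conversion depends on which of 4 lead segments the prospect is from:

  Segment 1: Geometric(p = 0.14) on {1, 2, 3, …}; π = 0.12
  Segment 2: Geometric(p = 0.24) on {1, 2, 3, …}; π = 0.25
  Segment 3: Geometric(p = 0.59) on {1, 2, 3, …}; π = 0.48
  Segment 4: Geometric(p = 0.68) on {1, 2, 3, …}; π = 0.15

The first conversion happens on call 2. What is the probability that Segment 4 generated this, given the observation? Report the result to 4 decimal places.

By Bayes' theorem, P(k | x) = P(Z=k) f_k(x) / Σ_j P(Z=j) f_j(x).
Geometric probabilities:
  f_1 = 0.1204
  f_2 = 0.1824
  f_3 = 0.2419
  f_4 = 0.2176
Multiply by the mixture weights:
  P(Z=1)·f_1 = 0.12 × 0.1204 = 0.014448
  P(Z=2)·f_2 = 0.25 × 0.1824 = 0.0456
  P(Z=3)·f_3 = 0.48 × 0.2419 = 0.116112
  P(Z=4)·f_4 = 0.15 × 0.2176 = 0.03264
Marginal: 0.014448 + 0.0456 + 0.116112 + 0.03264 = 0.2088
P(Segment 4 | x) ≈ 0.1563

0.1563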